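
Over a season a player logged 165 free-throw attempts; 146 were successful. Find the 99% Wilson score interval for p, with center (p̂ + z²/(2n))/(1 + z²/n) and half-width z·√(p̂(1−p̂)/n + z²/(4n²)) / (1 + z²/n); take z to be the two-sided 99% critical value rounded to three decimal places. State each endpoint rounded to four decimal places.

p̂ = 146/165 = 0.88485; z = 2.576, so z² = 6.635776.
Denominator 1 + z²/n = 1 + 6.635776/165 = 1.040217.
Center = (0.88485 + 0.020108)/1.040217 = 0.86997.
Radicand: p̂(1−p̂)/n + z²/(4n²) = 0.000617525 + 0.000060935 = 0.000678460.
Half-width = z·√(radicand)/denom = 2.576·0.026047/1.040217 = 0.06450.
Interval: 0.86997 ± 0.06450 → (0.8055, 0.9345).

(0.8055, 0.9345)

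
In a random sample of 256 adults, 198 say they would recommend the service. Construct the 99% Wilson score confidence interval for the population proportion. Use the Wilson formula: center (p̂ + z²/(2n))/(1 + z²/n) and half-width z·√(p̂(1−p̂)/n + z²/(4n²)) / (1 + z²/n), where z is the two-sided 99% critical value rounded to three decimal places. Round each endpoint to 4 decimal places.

(0.6996, 0.8334)

Here p̂ = 198/256 = 0.77344 and z = 2.576 (z² = 6.635776).
1 + z²/n = 1.025921.
Center = (0.77344 + 0.012961)/1.025921 = 0.76653.
Radicand: p̂(1−p̂)/n + z²/(4n²) = 0.000684500 + 0.000025313 = 0.000709813.
Half-width = 2.576·√0.000709813/1.025921 = 0.06690.
So the interval runs from 0.6996 to 0.8334.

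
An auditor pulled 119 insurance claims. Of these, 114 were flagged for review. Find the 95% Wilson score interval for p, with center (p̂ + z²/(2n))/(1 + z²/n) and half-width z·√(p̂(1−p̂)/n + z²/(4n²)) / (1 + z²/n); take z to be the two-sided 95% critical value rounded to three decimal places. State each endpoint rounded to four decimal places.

Here p̂ = 114/119 = 0.95798 and z = 1.960 (z² = 3.841600).
1 + z²/n = 1.032282.
Center = (0.95798 + 0.016141)/1.032282 = 0.94366.
Radicand: p̂(1−p̂)/n + z²/(4n²) = 0.000338247 + 0.000067820 = 0.000406067.
Half-width = z·√(radicand)/denom = 1.960·0.020151/1.032282 = 0.03826.
CI: 0.94366 ± 0.03826 = (0.9054, 0.9819).

(0.9054, 0.9819)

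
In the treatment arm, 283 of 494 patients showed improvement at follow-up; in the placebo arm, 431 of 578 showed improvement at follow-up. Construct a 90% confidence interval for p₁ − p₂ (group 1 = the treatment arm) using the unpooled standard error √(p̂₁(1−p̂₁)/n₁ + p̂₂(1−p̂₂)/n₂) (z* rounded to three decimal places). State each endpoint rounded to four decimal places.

p̂₁ = 0.57287, p̂₂ = 0.74567, so the observed difference is -0.17280.
SE = √(0.000495322 + 0.000328104) = √0.000823426 = 0.028695.
z* = 1.645 at the 90% level. Margin = 1.645·0.028695 = 0.04720.
CI: -0.17280 ± 0.04720 = (-0.2200, -0.1256).

(-0.2200, -0.1256)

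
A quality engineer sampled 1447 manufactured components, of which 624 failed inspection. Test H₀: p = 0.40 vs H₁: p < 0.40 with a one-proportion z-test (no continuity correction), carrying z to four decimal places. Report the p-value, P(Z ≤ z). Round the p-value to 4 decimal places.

p-value = 0.9924

p̂ = 624/1447 = 0.43124.
Under H₀, SE = √(p₀(1−p₀)/n) = √(0.40·0.60/1447) = √0.000165860 = 0.012879.
Test statistic (full precision, shown to 4 dp): z = (624/1447 − 0.40)/SE₀ ≈ 2.4255.
p-value = P(Z ≤ z) with z = 2.4255 → 0.9924.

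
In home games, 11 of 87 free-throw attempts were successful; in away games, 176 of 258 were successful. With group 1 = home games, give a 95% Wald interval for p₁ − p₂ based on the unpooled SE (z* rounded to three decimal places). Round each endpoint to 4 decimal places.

(-0.6458, -0.4657)

p̂₁ = 0.12644, p̂₂ = 0.68217, so the observed difference is -0.55573.
Unpooled SE = √(p̂₁(1−p̂₁)/n₁ + p̂₂(1−p̂₂)/n₂) = √(0.001269546 + 0.000840364) = 0.045934.
The 95% critical value is z* = 1.960. Margin of error = 0.09003.
CI: -0.55573 ± 0.09003 = (-0.6458, -0.4657).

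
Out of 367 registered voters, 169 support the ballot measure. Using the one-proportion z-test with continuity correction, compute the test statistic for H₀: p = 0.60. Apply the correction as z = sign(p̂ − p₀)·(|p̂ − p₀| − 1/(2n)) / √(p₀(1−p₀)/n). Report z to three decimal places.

Sample proportion p̂ = 169/367 = 0.46049. p̂ − p₀ = -0.139510.
Continuity correction 1/(2n) = 1/734 = 0.001362.
Corrected numerator: |-0.139510| − 0.001362 = 0.138148.
Under H₀, SE = √(p₀(1−p₀)/n) = √(0.60·0.40/367) = √0.000653951 = 0.025572.
z = −0.138148/0.025572 = -5.402.

z = -5.402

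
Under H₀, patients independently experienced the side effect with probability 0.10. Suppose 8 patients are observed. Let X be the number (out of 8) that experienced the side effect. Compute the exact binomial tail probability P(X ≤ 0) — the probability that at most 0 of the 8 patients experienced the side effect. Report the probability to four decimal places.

X is binomial with n = 8 and p = 0.10.
P(X ≤ 0) = C(8,0)·0.10^0·0.90^8.
= 0.430467 = 0.4305.

P = 0.4305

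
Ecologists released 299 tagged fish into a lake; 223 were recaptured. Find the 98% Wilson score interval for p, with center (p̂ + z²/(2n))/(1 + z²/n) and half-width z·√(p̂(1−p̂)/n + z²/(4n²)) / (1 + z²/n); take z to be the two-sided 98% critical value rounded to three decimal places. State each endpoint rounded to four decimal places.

(0.6832, 0.7997)

p̂ = 223/299 = 0.74582; z = 2.326, so z² = 5.410276.
1 + z²/n = 1.018095.
Center = (0.74582 + 0.009047)/1.018095 = 0.74145.
Radicand: p̂(1−p̂)/n + z²/(4n²) = 0.000634023 + 0.000015129 = 0.000649152.
Half-width = 2.326·√0.000649152/1.018095 = 0.05821.
CI: 0.74145 ± 0.05821 = (0.6832, 0.7997).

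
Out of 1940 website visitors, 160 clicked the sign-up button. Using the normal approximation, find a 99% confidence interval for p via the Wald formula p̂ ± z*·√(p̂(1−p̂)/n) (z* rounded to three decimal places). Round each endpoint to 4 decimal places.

(0.0664, 0.0986)

With x = 160 successes in n = 1940, p̂ = 0.08247.
SE(p̂) = √(0.08247·0.91753/1940) = 0.006246.
z* = 2.576 at the 99% level.
Margin = 2.576·0.006246 = 0.01609.
Interval: 0.08247 ± 0.01609 → (0.0664, 0.0986).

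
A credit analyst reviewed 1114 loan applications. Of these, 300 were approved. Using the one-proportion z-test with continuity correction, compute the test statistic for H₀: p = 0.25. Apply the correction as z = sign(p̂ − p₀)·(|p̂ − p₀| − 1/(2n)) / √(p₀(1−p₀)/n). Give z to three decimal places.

Sample proportion p̂ = 300/1114 = 0.26930. p̂ − p₀ = 0.019300.
1/(2n) = 0.000449.
Corrected numerator: |0.019300| − 0.000449 = 0.018851.
SE₀ = √(0.25·0.75/1114) = 0.012974.
z = (+)0.018851/0.012974 = 1.453.

z = 1.453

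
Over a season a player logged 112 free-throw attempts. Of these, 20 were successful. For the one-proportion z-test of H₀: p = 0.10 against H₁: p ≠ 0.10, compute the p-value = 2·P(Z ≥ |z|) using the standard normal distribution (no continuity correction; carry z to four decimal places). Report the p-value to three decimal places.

p-value = 0.006

With x = 20 successes in n = 112, p̂ = 0.17857.
Null standard error: √(0.10·0.90/112) = √0.000803571 = 0.028347.
Test statistic (full precision, shown to 4 dp): z = (20/112 − 0.10)/SE₀ ≈ 2.7717.
From the standard normal, 2·P(Z ≥ |z|) = 0.006.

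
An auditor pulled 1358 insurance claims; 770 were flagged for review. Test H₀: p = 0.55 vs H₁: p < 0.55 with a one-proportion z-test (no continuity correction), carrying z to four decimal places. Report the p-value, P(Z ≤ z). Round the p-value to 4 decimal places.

The sample proportion is 770/1358 = 0.56701.
Under H₀, SE = √(p₀(1−p₀)/n) = √(0.55·0.45/1358) = √0.000182253 = 0.013500.
z = (p̂ − p₀)/SE = (770/1358 − 0.55)/0.013500 ≈ 1.2600.
p-value = P(Z ≤ z) with z = 1.2600 → 0.8962.

p-value = 0.8962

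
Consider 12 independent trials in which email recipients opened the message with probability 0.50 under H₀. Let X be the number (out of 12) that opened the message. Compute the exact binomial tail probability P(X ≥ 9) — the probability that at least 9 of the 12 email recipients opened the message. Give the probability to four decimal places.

P = 0.0730

X is binomial with n = 12 and p = 0.50.
P(X ≥ 9) = C(12,9)·0.50^9·0.50^3 + C(12,10)·0.50^10·0.50^2 + C(12,11)·0.50^11·0.50^1 + C(12,12)·0.50^12·0.50^0.
= 0.053711 + 0.016113 + 0.002930 + 0.000244 = 0.0730.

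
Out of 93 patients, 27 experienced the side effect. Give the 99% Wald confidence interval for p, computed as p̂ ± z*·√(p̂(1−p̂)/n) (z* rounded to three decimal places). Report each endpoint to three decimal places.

(0.169, 0.412)

With x = 27 successes in n = 93, p̂ = 0.29032.
SE = √(p̂(1−p̂)/n) = √(0.206035/93) = 0.047068.
The 99% critical value is z* = 2.576.
Margin = 2.576·0.047068 = 0.12125.
CI: 0.29032 ± 0.12125 = (0.169, 0.412).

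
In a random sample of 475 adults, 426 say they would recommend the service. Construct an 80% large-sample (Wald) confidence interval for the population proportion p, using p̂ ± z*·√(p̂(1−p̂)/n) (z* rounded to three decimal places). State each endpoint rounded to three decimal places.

With x = 426 successes in n = 475, p̂ = 0.89684.
SE = √(p̂(1−p̂)/n) = √(0.092516/475) = 0.013956.
For 80% confidence, z* = 1.282.
Margin of error: 1.282 × 0.013956 = 0.01789.
So the interval runs from 0.879 to 0.915.

(0.879, 0.915)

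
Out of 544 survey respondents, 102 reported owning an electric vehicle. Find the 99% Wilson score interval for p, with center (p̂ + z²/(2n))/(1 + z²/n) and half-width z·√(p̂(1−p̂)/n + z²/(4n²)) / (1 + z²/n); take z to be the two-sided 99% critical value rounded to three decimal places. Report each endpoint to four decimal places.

p̂ = 102/544 = 0.18750; z = 2.576, so z² = 6.635776.
1 + z²/n = 1.012198.
Adjusted center: (0.18750 + z²/(2n))/1.012198 = 0.19127.
Radicand: p̂(1−p̂)/n + z²/(4n²) = 0.000280044 + 0.000005606 = 0.000285650.
Half-width = 2.576·√0.000285650/1.012198 = 0.04301.
So the interval runs from 0.1483 to 0.2343.

(0.1483, 0.2343)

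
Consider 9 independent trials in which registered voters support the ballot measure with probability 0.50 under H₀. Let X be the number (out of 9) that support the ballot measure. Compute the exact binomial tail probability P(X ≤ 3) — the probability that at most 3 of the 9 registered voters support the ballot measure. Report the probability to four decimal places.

X is binomial with n = 9 and p = 0.50.
P(X ≤ 3) = C(9,0)·0.50^0·0.50^9 + C(9,1)·0.50^1·0.50^8 + C(9,2)·0.50^2·0.50^7 + C(9,3)·0.50^3·0.50^6.
= 0.001953 + 0.017578 + 0.070312 + 0.164062 = 0.2539.

P = 0.2539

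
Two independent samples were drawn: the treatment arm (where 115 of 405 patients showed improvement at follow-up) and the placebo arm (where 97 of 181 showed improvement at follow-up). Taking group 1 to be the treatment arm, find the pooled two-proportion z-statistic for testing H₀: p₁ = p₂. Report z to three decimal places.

z = -5.865

Sample proportions: p̂₁ = 115/405 = 0.28395 and p̂₂ = 97/181 = 0.53591.
Pooled p̂ = (115+97)/(405+181) = 212/586 = 0.36177.
Pooled SE = √[0.2308938·0.00799400] ≈ 0.042962.
z = -0.25196/0.042962 = -5.865.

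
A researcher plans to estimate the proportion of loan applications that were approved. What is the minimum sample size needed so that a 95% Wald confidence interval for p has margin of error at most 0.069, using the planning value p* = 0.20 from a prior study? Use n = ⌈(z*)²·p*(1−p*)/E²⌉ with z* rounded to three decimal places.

For 95% confidence, z* = 1.960.
p*(1−p*) = 0.1600.
Required n before rounding: 3.841600 × 0.1600 / 0.069² = 129.102.
Rounding up, n = 130.

n = 130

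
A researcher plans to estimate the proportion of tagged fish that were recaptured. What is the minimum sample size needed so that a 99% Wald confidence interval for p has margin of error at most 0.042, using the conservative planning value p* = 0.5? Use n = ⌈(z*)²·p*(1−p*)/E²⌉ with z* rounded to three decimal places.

n = 941

The 99% critical value is z* = 2.576.
p*(1−p*) = 0.50·0.50 = 0.2500.
(z*)²·p*(1−p*)/E² = 6.635776·0.2500/0.001764 = 940.444.
Rounding up, n = 941.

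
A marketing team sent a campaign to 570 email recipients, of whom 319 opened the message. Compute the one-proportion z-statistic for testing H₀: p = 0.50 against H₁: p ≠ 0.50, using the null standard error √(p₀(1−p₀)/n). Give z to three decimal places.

z = 2.848

p̂ = 319/570 = 0.55965.
SE₀ = √(0.50·0.50/570) = 0.020943.
Test statistic: z = 0.05965/0.020943 = 2.848.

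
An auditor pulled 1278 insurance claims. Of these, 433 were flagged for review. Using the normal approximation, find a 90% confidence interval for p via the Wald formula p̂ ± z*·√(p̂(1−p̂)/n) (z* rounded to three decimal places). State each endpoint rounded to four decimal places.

Sample proportion p̂ = 433/1278 = 0.33881.
Standard error of p̂: √(0.224018/1278) = √0.000175288 = 0.013240.
For 90% confidence, z* = 1.645.
Margin = 1.645·0.013240 = 0.02178.
CI: 0.33881 ± 0.02178 = (0.3170, 0.3606).

(0.3170, 0.3606)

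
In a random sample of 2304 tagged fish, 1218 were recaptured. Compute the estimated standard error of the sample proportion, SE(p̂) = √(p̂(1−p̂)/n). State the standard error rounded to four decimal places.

The sample proportion is 1218/2304 = 0.52865.
p̂(1−p̂) = 0.249179.
SE = √(0.249179/2304) = 0.0104.

SE = 0.0104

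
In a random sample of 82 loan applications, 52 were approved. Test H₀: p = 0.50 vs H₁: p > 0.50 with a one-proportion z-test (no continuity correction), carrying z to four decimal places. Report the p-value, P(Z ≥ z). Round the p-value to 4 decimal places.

p-value = 0.0076

With x = 52 successes in n = 82, p̂ = 0.63415.
SE₀ = √(0.50·0.50/82) = 0.055216.
z = (p̂ − p₀)/SE = (52/82 − 0.50)/0.055216 ≈ 2.4295.
From the standard normal, P(Z ≥ z) = 0.0076.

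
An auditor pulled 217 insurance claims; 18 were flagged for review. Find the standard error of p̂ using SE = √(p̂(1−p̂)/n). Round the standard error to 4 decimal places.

Sample proportion p̂ = 18/217 = 0.08295.
p̂(1−p̂) = 0.08295·0.91705 = 0.076069.
SE = √(0.076069/217) = 0.0187.

SE = 0.0187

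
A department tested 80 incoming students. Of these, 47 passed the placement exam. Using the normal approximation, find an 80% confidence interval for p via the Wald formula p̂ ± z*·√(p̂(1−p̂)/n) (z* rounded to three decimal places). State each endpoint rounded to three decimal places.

(0.517, 0.658)

p̂ = 47/80 = 0.58750.
SE = √(p̂(1−p̂)/n) = √(0.242344/80) = 0.055039.
For 80% confidence, z* = 1.282.
Margin of error: 1.282 × 0.055039 = 0.07056.
CI: 0.58750 ± 0.07056 = (0.517, 0.658).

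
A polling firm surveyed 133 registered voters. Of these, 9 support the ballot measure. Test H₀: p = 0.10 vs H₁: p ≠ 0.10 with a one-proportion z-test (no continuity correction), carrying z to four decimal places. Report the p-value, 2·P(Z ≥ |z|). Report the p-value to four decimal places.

p-value = 0.2139

The sample proportion is 9/133 = 0.06767.
Null standard error: √(0.10·0.90/133) = √0.000676692 = 0.026013.
z = (p̂ − p₀)/SE = (9/133 − 0.10)/0.026013 ≈ -1.2429.
p-value = 2·P(Z ≥ |z|) with z = -1.2429 → 0.2139.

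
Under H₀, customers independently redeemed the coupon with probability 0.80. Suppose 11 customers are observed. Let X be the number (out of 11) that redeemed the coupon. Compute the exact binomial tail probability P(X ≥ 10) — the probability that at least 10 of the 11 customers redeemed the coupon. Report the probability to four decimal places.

P = 0.3221

X ~ Binomial(n=11, p=0.80).
P(X ≥ 10) = C(11,10)·0.80^10·0.20^1 + C(11,11)·0.80^11·0.20^0.
= 0.236223 + 0.085899 = 0.3221.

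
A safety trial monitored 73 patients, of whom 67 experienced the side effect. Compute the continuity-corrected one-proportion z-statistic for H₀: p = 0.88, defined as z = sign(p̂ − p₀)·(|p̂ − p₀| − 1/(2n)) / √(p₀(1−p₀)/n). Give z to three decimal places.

p̂ = 67/73 = 0.91781. p̂ − p₀ = 0.037808.
Continuity correction 1/(2n) = 1/146 = 0.006849.
Corrected numerator: |0.037808| − 0.006849 = 0.030959.
SE₀ = √(0.88·0.12/73) = 0.038034.
z = +0.030959/0.038034 = 0.814.

z = 0.814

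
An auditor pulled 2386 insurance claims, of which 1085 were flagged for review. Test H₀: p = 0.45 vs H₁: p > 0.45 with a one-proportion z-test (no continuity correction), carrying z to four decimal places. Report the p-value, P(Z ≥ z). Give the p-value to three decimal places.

p-value = 0.321

Sample proportion p̂ = 1085/2386 = 0.45474.
SE₀ = √(0.45·0.55/2386) = 0.010185.
z = (p̂ − p₀)/SE = (1085/2386 − 0.45)/0.010185 ≈ 0.4650.
From the standard normal, P(Z ≥ z) = 0.321.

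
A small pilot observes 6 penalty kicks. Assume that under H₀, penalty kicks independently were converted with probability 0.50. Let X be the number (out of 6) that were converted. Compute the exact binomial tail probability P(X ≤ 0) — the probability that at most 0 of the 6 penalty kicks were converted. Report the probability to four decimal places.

P = 0.0156

X is binomial with n = 6 and p = 0.50.
P(X ≤ 0) = C(6,0)·0.50^0·0.50^6.
= 0.015625 = 0.0156.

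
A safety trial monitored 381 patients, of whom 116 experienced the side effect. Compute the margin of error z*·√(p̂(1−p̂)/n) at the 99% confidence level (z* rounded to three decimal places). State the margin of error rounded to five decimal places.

The sample proportion is 116/381 = 0.30446.
Standard error of p̂: √(0.211765/381) = √0.000555813 = 0.023576.
z* = 2.576 at the 99% level.
Margin of error = z*·SE = 2.576 × 0.023576 = 0.06073.

ME = 0.06073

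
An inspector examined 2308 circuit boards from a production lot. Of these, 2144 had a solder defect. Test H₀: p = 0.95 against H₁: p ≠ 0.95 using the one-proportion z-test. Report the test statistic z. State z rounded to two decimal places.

The sample proportion is 2144/2308 = 0.92894.
Null standard error: √(0.95·0.05/2308) = √0.000020581 = 0.004537.
z = (0.92894 − 0.95)/0.004537 = -0.02106/0.004537 = -4.64.

z = -4.64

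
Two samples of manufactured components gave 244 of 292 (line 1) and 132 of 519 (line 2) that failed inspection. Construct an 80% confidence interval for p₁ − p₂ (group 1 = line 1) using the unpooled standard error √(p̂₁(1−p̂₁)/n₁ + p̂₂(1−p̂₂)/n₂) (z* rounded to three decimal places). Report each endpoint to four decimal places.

p̂₁ = 244/292 = 0.83562, p̂₂ = 132/519 = 0.25434; p̂₁ − p̂₂ = 0.58128.
Unpooled SE = √(p̂₁(1−p̂₁)/n₁ + p̂₂(1−p̂₂)/n₂) = √(0.000470416 + 0.000365412) = 0.028911.
For 80% confidence, z* = 1.282. Margin of error = 0.03706.
Interval: 0.58128 ± 0.03706 → (0.5442, 0.6183).

(0.5442, 0.6183)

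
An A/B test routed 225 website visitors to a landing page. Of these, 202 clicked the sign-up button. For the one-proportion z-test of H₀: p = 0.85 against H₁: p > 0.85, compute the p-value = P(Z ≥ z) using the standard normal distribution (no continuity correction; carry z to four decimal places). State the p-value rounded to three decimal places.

p-value = 0.022

The sample proportion is 202/225 = 0.89778.
Null standard error: √(0.85·0.15/225) = √0.000566667 = 0.023805.
Test statistic (full precision, shown to 4 dp): z = (202/225 − 0.85)/SE₀ ≈ 2.0071.
From the standard normal, P(Z ≥ z) = 0.022.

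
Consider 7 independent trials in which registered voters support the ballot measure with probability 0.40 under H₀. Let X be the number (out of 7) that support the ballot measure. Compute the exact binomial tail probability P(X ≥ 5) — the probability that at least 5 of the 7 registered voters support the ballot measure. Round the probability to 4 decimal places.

P = 0.0963

X ~ Binomial(n=7, p=0.40).
P(X ≥ 5) = C(7,5)·0.40^5·0.60^2 + C(7,6)·0.40^6·0.60^1 + C(7,7)·0.40^7·0.60^0.
= 0.077414 + 0.017203 + 0.001638 = 0.0963.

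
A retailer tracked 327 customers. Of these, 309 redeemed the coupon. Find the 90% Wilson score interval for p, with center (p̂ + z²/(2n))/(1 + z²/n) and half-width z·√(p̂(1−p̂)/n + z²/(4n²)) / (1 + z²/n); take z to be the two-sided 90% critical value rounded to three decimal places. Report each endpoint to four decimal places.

Here p̂ = 309/327 = 0.94495 and z = 1.645 (z² = 2.706025).
Denominator 1 + z²/n = 1 + 2.706025/327 = 1.008275.
Center = (0.94495 + 0.004138)/1.008275 = 0.94130.
Radicand: p̂(1−p̂)/n + z²/(4n²) = 0.000159070 + 0.000006327 = 0.000165397.
Half-width = z·√(radicand)/denom = 1.645·0.012861/1.008275 = 0.02098.
Interval: 0.94130 ± 0.02098 → (0.9203, 0.9623).

(0.9203, 0.9623)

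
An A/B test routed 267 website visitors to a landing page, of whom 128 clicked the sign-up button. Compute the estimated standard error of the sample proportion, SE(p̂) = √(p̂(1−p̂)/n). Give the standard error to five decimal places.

SE = 0.03057

Sample proportion p̂ = 128/267 = 0.47940.
p̂(1−p̂) = 0.47940·0.52060 = 0.249576.
SE = √(0.249576/267) = √0.000934742 = 0.03057.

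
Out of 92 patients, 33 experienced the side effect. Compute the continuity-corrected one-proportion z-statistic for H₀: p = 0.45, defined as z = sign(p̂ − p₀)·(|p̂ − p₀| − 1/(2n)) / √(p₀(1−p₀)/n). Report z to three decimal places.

z = -1.656

The sample proportion is 33/92 = 0.35870. p̂ − p₀ = -0.091304.
Continuity correction 1/(2n) = 1/184 = 0.005435.
Corrected numerator: |-0.091304| − 0.005435 = 0.085869.
Under H₀, SE = √(p₀(1−p₀)/n) = √(0.45·0.55/92) = √0.002690217 = 0.051867.
z = (−)0.085869/0.051867 = -1.656.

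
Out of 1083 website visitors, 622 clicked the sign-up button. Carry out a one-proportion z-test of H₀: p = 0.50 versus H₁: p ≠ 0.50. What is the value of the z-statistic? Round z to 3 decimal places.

With x = 622 successes in n = 1083, p̂ = 0.57433.
Under H₀, SE = √(p₀(1−p₀)/n) = √(0.50·0.50/1083) = √0.000230840 = 0.015193.
z = (p̂ − p₀)/SE = (0.57433 − 0.50)/0.015193 = 4.892.

z = 4.892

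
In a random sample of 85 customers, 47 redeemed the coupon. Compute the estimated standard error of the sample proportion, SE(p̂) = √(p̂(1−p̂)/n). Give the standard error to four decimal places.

SE = 0.0539

The sample proportion is 47/85 = 0.55294.
p̂(1−p̂) = 0.247197.
SE = √(0.247197/85) = √0.002908200 = 0.0539.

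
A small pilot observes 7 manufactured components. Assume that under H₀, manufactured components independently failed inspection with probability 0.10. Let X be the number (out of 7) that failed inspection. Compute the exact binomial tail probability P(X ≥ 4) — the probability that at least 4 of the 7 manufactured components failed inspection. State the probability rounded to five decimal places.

X is binomial with n = 7 and p = 0.10.
P(X ≥ 4) = C(7,4)·0.10^4·0.90^3 + C(7,5)·0.10^5·0.90^2 + C(7,6)·0.10^6·0.90^1 + C(7,7)·0.10^7·0.90^0.
= 0.002552 + 0.000170 + 0.000006 + 0.000000 = 0.00273.

P = 0.00273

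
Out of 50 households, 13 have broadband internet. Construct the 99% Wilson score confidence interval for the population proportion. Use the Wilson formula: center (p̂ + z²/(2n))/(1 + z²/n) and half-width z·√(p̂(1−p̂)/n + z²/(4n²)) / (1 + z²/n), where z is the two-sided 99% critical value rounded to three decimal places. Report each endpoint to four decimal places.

(0.1354, 0.4409)

p̂ = 13/50 = 0.26000; z = 2.576, so z² = 6.635776.
1 + z²/n = 1.132716.
Center = (0.26000 + 0.066358)/1.132716 = 0.28812.
Radicand: p̂(1−p̂)/n + z²/(4n²) = 0.003848000 + 0.000663578 = 0.004511578.
Half-width = 2.576·√0.004511578/1.132716 = 0.15275.
CI: 0.28812 ± 0.15275 = (0.1354, 0.4409).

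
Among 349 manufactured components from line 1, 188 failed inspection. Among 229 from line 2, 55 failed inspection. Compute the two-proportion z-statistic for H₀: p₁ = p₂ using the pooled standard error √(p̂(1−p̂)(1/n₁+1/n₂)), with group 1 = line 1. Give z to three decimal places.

p̂₁ = 188/349 = 0.53868, p̂₂ = 55/229 = 0.24017.
Pooled p̂ = (188+55)/(349+229) = 243/578 = 0.42042.
Pooled SE = √[0.2436663·0.00723214] ≈ 0.041979.
z = 0.29851/0.041979 = 7.111.

z = 7.111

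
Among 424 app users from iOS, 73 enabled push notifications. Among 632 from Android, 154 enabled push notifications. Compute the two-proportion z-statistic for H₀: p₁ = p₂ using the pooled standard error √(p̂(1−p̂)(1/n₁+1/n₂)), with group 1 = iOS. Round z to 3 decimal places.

z = -2.773

p̂₁ = 73/424 = 0.17217, p̂₂ = 154/632 = 0.24367.
Pooling: p̂ = 227/1056 = 0.21496.
SE = √[p̂(1−p̂)(1/n₁+1/n₂)] = √[0.21496·0.78504·(1/424+1/632)] ≈ 0.025788.
z = -0.07150/0.025788 = -2.773.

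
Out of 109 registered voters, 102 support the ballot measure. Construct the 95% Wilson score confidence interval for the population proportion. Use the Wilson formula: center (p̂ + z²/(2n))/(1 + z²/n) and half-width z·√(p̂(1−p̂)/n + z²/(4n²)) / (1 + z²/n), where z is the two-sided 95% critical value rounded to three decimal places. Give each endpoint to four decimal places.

p̂ = 102/109 = 0.93578; z = 1.960, so z² = 3.841600.
1 + z²/n = 1.035244.
Center = (0.93578 + 0.017622)/1.035244 = 0.92094.
Radicand: p̂(1−p̂)/n + z²/(4n²) = 0.000551339 + 0.000080835 = 0.000632174.
Half-width = 1.960·√0.000632174/1.035244 = 0.04760.
CI: 0.92094 ± 0.04760 = (0.8733, 0.9685).

(0.8733, 0.9685)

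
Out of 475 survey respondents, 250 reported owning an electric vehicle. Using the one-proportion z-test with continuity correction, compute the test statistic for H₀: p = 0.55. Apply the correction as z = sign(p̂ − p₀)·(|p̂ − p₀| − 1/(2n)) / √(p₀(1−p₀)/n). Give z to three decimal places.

The sample proportion is 250/475 = 0.52632. p̂ − p₀ = -0.023684.
1/(2n) = 0.001053.
Corrected numerator: |-0.023684| − 0.001053 = 0.022631.
Under H₀, SE = √(p₀(1−p₀)/n) = √(0.55·0.45/475) = √0.000521053 = 0.022827.
z = −0.022631/0.022827 = -0.991.

z = -0.991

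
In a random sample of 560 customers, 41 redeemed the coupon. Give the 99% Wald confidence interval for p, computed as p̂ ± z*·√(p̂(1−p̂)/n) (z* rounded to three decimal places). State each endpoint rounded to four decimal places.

The sample proportion is 41/560 = 0.07321.
Standard error of p̂: √(0.067854/560) = √0.000121168 = 0.011008.
The 99% critical value is z* = 2.576.
Margin = 2.576·0.011008 = 0.02836.
Interval: 0.07321 ± 0.02836 → (0.0449, 0.1016).

(0.0449, 0.1016)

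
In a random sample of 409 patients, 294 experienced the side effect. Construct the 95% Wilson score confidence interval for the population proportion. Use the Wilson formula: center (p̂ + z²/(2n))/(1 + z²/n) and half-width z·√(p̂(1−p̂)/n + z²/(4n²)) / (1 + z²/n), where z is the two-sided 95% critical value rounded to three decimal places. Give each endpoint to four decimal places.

(0.6734, 0.7602)

Here p̂ = 294/409 = 0.71883 and z = 1.960 (z² = 3.841600).
Denominator 1 + z²/n = 1 + 3.841600/409 = 1.009393.
Adjusted center: (0.71883 + z²/(2n))/1.009393 = 0.71679.
Radicand: p̂(1−p̂)/n + z²/(4n²) = 0.000494169 + 0.000005741 = 0.000499910.
Half-width = z·√(radicand)/denom = 1.960·0.022359/1.009393 = 0.04342.
CI: 0.71679 ± 0.04342 = (0.6734, 0.7602).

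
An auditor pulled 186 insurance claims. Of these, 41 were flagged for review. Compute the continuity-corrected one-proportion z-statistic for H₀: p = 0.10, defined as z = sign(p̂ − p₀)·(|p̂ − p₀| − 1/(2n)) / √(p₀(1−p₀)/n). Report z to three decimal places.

The sample proportion is 41/186 = 0.22043. p̂ − p₀ = 0.120430.
Continuity correction 1/(2n) = 1/372 = 0.002688.
Corrected numerator: |0.120430| − 0.002688 = 0.117742.
Null standard error: √(0.10·0.90/186) = √0.000483871 = 0.021997.
z = (+)0.117742/0.021997 = 5.353.

z = 5.353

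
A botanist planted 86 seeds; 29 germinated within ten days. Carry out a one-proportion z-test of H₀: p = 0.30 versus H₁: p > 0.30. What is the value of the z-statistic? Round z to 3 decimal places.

z = 0.753

The sample proportion is 29/86 = 0.33721.
SE₀ = √(0.30·0.70/86) = 0.049415.
z = (0.33721 − 0.30)/0.049415 = 0.03721/0.049415 = 0.753.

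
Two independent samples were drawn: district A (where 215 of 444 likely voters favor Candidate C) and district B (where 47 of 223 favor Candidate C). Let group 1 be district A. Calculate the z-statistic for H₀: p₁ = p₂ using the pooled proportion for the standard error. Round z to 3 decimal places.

z = 6.822

p̂₁ = 215/444 = 0.48423, p̂₂ = 47/223 = 0.21076.
Pooled p̂ = (215+47)/(444+223) = 262/667 = 0.39280.
SE = √[p̂(1−p̂)(1/n₁+1/n₂)] = √[0.39280·0.60720·(1/444+1/223)] ≈ 0.040084.
z = 0.27347/0.040084 = 6.822.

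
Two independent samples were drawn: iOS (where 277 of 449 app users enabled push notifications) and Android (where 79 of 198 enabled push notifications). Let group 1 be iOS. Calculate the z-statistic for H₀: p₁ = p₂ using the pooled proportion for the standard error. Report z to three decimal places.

z = 5.135

p̂₁ = 277/449 = 0.61693, p̂₂ = 79/198 = 0.39899.
Pooled p̂ = (277+79)/(449+198) = 356/647 = 0.55023.
SE = √[p̂(1−p̂)(1/n₁+1/n₂)] = √[0.55023·0.44977·(1/449+1/198)] ≈ 0.042439.
z = (p̂₁ − p̂₂)/SE = (0.61693 − 0.39899)/0.042439 = 0.21794/0.042439 = 5.135.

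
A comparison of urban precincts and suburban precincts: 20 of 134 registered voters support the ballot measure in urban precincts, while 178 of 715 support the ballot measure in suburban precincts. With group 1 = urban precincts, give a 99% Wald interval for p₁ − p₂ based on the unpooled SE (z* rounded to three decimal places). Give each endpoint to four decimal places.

(-0.1893, -0.0101)

p̂₁ = 20/134 = 0.14925, p̂₂ = 178/715 = 0.24895; p̂₁ − p̂₂ = -0.09970.
SE = √(0.000947590 + 0.000261503) = √0.001209093 = 0.034772.
z* = 2.576 at the 99% level. Margin = 2.576·0.034772 = 0.08957.
CI: -0.09970 ± 0.08957 = (-0.1893, -0.0101).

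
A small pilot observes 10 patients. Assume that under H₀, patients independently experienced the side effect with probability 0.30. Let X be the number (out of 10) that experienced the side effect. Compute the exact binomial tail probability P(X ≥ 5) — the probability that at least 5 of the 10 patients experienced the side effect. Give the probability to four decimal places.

P = 0.1503

X ~ Binomial(n=10, p=0.30).
P(X ≥ 5) = Σ_{j=5}^{10} C(10,j)·0.30^j·0.70^{10−j}.
= 0.102919 + 0.036757 + 0.009002 + 0.001447 + 0.000138 + 0.000006 = 0.1503.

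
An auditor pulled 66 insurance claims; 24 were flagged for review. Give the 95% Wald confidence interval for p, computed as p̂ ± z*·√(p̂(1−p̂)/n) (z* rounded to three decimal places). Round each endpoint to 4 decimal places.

(0.2476, 0.4797)

The sample proportion is 24/66 = 0.36364.
SE(p̂) = √(0.36364·0.63636/66) = 0.059213.
The 95% critical value is z* = 1.960.
Margin of error: 1.960 × 0.059213 = 0.11606.
So the interval runs from 0.2476 to 0.4797.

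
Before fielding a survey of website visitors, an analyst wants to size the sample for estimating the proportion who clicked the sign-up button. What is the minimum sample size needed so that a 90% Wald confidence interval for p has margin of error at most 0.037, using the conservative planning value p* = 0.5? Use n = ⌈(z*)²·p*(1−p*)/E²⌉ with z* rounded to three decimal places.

n = 495

z* = 1.645 at the 90% level.
p*(1−p*) = 0.50·0.50 = 0.2500.
Required n before rounding: 2.706025 × 0.2500 / 0.037² = 494.161.
Rounding up, n = 495.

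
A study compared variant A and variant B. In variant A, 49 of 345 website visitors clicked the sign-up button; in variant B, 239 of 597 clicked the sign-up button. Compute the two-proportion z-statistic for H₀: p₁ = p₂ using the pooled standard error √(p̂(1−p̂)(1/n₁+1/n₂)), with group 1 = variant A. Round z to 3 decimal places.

z = -8.290

Sample proportions: p̂₁ = 49/345 = 0.14203 and p̂₂ = 239/597 = 0.40034.
Pooled p̂ = (49+239)/(345+597) = 288/942 = 0.30573.
SE = √[p̂(1−p̂)(1/n₁+1/n₂)] = √[0.30573·0.69427·(1/345+1/597)] ≈ 0.031158.
z = (p̂₁ − p̂₂)/SE = (0.14203 − 0.40034)/0.031158 = -0.25831/0.031158 = -8.290.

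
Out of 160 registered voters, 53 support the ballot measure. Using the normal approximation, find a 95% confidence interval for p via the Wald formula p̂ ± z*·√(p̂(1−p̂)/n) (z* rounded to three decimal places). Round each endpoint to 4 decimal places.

With x = 53 successes in n = 160, p̂ = 0.33125.
SE(p̂) = √(0.33125·0.66875/160) = 0.037209.
The 95% critical value is z* = 1.960.
Margin of error: 1.960 × 0.037209 = 0.07293.
CI: 0.33125 ± 0.07293 = (0.2583, 0.4042).

(0.2583, 0.4042)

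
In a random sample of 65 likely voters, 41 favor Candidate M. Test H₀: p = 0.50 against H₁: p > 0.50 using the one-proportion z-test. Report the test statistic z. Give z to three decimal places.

Sample proportion p̂ = 41/65 = 0.63077.
Under H₀, SE = √(p₀(1−p₀)/n) = √(0.50·0.50/65) = √0.003846154 = 0.062017.
Test statistic: z = 0.13077/0.062017 = 2.109.

z = 2.109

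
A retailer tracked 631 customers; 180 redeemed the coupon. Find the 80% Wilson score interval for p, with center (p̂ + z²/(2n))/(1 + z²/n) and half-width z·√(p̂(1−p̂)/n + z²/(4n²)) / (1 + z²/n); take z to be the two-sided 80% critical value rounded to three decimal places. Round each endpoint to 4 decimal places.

(0.2628, 0.3088)

p̂ = 180/631 = 0.28526; z = 1.282, so z² = 1.643524.
Denominator 1 + z²/n = 1 + 1.643524/631 = 1.002605.
Center = (0.28526 + 0.001302)/1.002605 = 0.28582.
Radicand: p̂(1−p̂)/n + z²/(4n²) = 0.000323118 + 0.000001032 = 0.000324150.
Half-width = 1.282·√0.000324150/1.002605 = 0.02302.
Interval: 0.28582 ± 0.02302 → (0.2628, 0.3088).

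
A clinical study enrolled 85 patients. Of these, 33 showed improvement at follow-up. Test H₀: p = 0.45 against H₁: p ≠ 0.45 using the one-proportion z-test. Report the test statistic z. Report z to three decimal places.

p̂ = 33/85 = 0.38824.
SE₀ = √(0.45·0.55/85) = 0.053961.
z = (0.38824 − 0.45)/0.053961 = -0.06176/0.053961 = -1.145.

z = -1.145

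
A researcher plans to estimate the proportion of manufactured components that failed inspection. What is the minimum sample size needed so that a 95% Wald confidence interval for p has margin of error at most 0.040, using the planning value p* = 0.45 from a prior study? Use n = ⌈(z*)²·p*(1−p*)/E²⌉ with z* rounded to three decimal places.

For 95% confidence, z* = 1.960.
p*(1−p*) = 0.2475.
(z*)²·p*(1−p*)/E² = 3.841600·0.2475/0.001600 = 594.247.
⌈594.247⌉ = 595.

n = 595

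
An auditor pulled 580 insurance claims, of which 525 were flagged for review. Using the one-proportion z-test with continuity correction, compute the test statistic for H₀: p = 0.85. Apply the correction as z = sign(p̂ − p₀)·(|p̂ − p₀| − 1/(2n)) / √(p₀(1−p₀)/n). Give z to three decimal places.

z = 3.663

With x = 525 successes in n = 580, p̂ = 0.90517. p̂ − p₀ = 0.055172.
Continuity correction 1/(2n) = 1/1160 = 0.000862.
Corrected numerator: |0.055172| − 0.000862 = 0.054310.
Under H₀, SE = √(p₀(1−p₀)/n) = √(0.85·0.15/580) = √0.000219828 = 0.014827.
z = (+)0.054310/0.014827 = 3.663.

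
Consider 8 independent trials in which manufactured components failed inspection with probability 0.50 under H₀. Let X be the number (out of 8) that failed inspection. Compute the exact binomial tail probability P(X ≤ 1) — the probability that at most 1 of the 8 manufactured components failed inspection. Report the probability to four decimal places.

P = 0.0352

X is binomial with n = 8 and p = 0.50.
P(X ≤ 1) = C(8,0)·0.50^0·0.50^8 + C(8,1)·0.50^1·0.50^7.
= 0.003906 + 0.031250 = 0.0352.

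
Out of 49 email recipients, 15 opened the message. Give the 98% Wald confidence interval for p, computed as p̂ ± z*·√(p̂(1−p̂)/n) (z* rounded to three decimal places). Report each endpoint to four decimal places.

The sample proportion is 15/49 = 0.30612.
Standard error of p̂: √(0.212411/49) = √0.004334928 = 0.065840.
The 98% critical value is z* = 2.326.
Margin of error: 2.326 × 0.065840 = 0.15314.
Interval: 0.30612 ± 0.15314 → (0.1530, 0.4593).

(0.1530, 0.4593)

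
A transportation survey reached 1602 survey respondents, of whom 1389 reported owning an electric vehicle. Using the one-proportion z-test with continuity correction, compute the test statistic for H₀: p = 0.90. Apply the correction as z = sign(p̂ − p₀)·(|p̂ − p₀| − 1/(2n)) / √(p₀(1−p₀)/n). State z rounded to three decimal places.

p̂ = 1389/1602 = 0.86704. p̂ − p₀ = -0.032959.
1/(2n) = 0.000312.
Corrected numerator: |-0.032959| − 0.000312 = 0.032647.
Under H₀, SE = √(p₀(1−p₀)/n) = √(0.90·0.10/1602) = √0.000056180 = 0.007495.
z = (−)0.032647/0.007495 = -4.356.

z = -4.356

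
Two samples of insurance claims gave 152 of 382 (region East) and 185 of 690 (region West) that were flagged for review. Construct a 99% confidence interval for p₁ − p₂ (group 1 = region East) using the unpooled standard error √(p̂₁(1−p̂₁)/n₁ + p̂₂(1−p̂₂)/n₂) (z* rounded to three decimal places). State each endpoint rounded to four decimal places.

p̂₁ = 0.39791, p̂₂ = 0.26812, so the observed difference is 0.12979.
Unpooled SE = √(p̂₁(1−p̂₁)/n₁ + p̂₂(1−p̂₂)/n₂) = √(0.000627164 + 0.000284391) = 0.030192.
z* = 2.576 at the 99% level. Margin of error = 0.07777.
So the interval runs from 0.0520 to 0.2076.

(0.0520, 0.2076)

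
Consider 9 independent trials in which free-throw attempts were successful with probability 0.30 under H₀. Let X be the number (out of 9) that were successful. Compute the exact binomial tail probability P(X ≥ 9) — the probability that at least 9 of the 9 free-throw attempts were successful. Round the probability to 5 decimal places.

X ~ Binomial(n=9, p=0.30).
P(X ≥ 9) = C(9,9)·0.30^9·0.70^0.
= 0.000020 = 0.00002.

P = 0.00002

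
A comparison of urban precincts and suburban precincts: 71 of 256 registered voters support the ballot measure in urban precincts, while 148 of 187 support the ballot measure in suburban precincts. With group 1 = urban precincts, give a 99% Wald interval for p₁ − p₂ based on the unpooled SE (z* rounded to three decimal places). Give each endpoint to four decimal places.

(-0.6192, -0.4090)

p̂₁ = 71/256 = 0.27734, p̂₂ = 148/187 = 0.79144; p̂₁ − p̂₂ = -0.51410.
SE = √(0.000782907 + 0.000882676) = √0.001665583 = 0.040812.
For 99% confidence, z* = 2.576. Margin of error = 0.10513.
So the interval runs from -0.6192 to -0.4090.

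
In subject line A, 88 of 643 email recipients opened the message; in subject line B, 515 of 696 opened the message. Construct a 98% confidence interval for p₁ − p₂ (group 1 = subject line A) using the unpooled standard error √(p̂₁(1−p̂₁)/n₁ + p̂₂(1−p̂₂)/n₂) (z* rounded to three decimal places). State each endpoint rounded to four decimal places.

p̂₁ = 0.13686, p̂₂ = 0.73994, so the observed difference is -0.60308.
Unpooled SE = √(p̂₁(1−p̂₁)/n₁ + p̂₂(1−p̂₂)/n₂) = √(0.000183714 + 0.000276476) = 0.021452.
z* = 2.326 at the 98% level. Margin = 2.326·0.021452 = 0.04990.
So the interval runs from -0.6530 to -0.5532.

(-0.6530, -0.5532)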